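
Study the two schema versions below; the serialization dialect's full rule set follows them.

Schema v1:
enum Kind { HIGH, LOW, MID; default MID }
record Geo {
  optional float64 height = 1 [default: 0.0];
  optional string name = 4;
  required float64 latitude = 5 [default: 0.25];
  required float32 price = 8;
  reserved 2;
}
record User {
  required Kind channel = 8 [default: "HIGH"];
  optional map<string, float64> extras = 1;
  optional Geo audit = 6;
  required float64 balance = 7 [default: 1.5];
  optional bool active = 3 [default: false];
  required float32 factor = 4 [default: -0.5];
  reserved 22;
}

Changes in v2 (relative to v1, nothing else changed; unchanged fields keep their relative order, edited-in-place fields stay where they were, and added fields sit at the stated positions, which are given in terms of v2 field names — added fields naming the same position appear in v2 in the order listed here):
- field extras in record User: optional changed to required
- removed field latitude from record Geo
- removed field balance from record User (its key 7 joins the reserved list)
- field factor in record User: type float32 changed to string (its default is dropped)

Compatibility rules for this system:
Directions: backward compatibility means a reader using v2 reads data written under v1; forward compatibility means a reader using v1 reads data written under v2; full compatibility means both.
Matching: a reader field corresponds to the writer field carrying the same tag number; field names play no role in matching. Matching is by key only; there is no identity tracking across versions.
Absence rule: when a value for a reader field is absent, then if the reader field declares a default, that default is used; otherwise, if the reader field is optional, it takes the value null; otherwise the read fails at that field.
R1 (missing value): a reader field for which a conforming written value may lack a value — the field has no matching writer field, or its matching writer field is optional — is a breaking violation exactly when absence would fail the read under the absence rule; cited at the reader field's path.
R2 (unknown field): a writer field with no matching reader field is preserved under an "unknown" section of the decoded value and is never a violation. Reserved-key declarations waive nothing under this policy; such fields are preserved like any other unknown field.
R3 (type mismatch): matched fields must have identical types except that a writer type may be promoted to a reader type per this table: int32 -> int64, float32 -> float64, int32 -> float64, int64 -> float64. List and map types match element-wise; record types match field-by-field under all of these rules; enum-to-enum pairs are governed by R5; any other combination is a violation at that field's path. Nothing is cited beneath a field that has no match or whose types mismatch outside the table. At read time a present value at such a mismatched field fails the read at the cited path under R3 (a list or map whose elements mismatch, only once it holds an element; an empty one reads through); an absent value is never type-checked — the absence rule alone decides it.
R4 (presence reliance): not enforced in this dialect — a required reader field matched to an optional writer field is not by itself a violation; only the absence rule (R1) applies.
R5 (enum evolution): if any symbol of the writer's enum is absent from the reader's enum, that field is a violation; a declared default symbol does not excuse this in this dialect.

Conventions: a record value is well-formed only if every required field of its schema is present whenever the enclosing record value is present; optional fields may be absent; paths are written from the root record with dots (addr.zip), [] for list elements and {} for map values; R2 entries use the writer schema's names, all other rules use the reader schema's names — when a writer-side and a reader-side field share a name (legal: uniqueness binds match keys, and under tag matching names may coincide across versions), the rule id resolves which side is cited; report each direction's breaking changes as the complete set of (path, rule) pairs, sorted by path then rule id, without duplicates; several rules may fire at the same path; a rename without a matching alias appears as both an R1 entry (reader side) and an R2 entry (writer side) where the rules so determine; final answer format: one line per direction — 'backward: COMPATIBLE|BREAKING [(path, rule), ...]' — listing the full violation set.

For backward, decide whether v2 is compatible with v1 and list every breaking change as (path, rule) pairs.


backward: BREAKING [(extras, R1), (factor, R3)]

arrows below run writer -> reader for User
backward analysis of User with v2 as reader and v1 as writer:
  channel: Kind -> Kind, writer required; from channel
  extras: map<string, float64> -> map<string, float64>, writer optional; from extras
  audit: Geo -> Geo, writer optional; from audit
  active: bool -> bool, writer optional; from active
  factor: float32 -> string, writer required; from factor
  writer field balance has no reader counterpart
  audit.height: float64 -> float64, writer optional; from audit.height
  audit.name: string -> string, writer optional; from audit.name
  audit.price: float32 -> float32, writer required; from audit.price
  writer field audit.latitude has no reader counterpart
  breaking: (extras, R1)
  breaking: (factor, R3)
  => backward: BREAKING (2)
diffs on User not affecting the asked answer:
  removed field latitude from record Geo -> triggers nothing under User's printed rules — same verdict
  removed field balance from record User (its key 7 joins the reserved list) -> triggers nothing under User's printed rules — same verdict


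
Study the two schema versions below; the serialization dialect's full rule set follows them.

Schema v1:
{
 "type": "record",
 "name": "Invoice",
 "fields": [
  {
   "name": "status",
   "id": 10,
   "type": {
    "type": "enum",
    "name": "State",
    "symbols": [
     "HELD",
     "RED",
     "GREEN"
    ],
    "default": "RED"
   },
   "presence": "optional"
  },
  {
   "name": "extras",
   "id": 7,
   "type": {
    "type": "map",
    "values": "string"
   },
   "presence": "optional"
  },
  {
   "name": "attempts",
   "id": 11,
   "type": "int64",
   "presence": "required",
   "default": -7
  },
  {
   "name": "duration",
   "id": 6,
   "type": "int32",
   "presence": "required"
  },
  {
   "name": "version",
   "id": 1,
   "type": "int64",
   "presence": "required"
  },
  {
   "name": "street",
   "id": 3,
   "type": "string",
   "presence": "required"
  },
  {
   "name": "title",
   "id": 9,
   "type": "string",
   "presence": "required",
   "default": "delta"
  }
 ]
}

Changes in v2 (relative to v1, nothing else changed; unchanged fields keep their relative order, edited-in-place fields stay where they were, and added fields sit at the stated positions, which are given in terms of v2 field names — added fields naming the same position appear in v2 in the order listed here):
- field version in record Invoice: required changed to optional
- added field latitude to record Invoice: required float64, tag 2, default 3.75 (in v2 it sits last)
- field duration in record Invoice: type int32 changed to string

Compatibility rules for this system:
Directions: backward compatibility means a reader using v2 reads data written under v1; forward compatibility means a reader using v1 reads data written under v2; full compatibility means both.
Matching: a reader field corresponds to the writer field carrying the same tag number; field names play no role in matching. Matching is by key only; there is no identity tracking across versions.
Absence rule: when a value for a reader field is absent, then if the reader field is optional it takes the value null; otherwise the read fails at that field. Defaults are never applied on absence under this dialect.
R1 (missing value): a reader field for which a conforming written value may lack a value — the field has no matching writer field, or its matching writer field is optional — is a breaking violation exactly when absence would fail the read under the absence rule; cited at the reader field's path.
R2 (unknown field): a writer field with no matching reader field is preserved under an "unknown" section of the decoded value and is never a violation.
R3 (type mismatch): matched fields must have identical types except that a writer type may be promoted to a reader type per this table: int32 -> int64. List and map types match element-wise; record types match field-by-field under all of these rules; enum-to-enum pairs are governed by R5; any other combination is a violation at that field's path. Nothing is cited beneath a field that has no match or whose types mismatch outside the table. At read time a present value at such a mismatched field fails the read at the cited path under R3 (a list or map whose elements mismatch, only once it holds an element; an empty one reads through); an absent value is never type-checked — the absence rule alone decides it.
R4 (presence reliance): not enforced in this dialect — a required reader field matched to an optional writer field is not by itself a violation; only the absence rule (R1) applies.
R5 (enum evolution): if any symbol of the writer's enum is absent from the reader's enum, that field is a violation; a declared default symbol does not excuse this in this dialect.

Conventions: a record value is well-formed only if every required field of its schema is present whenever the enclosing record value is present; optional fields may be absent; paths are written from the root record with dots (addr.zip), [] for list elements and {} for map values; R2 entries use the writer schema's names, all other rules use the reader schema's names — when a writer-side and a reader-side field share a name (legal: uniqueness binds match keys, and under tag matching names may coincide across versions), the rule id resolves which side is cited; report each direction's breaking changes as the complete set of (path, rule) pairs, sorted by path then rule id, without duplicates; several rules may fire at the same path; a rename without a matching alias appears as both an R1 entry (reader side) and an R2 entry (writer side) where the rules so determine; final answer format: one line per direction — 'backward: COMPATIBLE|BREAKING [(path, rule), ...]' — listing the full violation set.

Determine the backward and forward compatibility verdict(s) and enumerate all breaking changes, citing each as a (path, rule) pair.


backward: BREAKING [(duration, R3), (latitude, R1)]; forward: BREAKING [(duration, R3), (version, R1)]

in Invoice below, arrows point writer -> reader
backward for Invoice (reader v2, writer v1):
  status: paired with writer status (State -> State; writer optional)
  extras: paired with writer extras (map<string, string> -> map<string, string>; writer optional)
  attempts: paired with writer attempts (int64 -> int64; writer required)
  duration: paired with writer duration (int32 -> string; writer required)
  version: paired with writer version (int64 -> int64; writer required)
  street: paired with writer street (string -> string; writer required)
  title: paired with writer title (string -> string; writer required)
  latitude: no writer-side match
  R3 fires at duration
  R1 fires at latitude
  => backward verdict for Invoice: BREAKING, 2 violation(s)
forward for Invoice (reader v1, writer v2):
  status: paired with writer status (State -> State; writer optional)
  extras: paired with writer extras (map<string, string> -> map<string, string>; writer optional)
  attempts: paired with writer attempts (int64 -> int64; writer required)
  duration: paired with writer duration (string -> int32; writer required)
  version: paired with writer version (int64 -> int64; writer optional)
  street: paired with writer street (string -> string; writer required)
  title: paired with writer title (string -> string; writer required)
  writer field latitude has no reader counterpart
  R3 fires at duration
  R1 fires at version
  => forward verdict for Invoice: BREAKING, 2 violation(s)


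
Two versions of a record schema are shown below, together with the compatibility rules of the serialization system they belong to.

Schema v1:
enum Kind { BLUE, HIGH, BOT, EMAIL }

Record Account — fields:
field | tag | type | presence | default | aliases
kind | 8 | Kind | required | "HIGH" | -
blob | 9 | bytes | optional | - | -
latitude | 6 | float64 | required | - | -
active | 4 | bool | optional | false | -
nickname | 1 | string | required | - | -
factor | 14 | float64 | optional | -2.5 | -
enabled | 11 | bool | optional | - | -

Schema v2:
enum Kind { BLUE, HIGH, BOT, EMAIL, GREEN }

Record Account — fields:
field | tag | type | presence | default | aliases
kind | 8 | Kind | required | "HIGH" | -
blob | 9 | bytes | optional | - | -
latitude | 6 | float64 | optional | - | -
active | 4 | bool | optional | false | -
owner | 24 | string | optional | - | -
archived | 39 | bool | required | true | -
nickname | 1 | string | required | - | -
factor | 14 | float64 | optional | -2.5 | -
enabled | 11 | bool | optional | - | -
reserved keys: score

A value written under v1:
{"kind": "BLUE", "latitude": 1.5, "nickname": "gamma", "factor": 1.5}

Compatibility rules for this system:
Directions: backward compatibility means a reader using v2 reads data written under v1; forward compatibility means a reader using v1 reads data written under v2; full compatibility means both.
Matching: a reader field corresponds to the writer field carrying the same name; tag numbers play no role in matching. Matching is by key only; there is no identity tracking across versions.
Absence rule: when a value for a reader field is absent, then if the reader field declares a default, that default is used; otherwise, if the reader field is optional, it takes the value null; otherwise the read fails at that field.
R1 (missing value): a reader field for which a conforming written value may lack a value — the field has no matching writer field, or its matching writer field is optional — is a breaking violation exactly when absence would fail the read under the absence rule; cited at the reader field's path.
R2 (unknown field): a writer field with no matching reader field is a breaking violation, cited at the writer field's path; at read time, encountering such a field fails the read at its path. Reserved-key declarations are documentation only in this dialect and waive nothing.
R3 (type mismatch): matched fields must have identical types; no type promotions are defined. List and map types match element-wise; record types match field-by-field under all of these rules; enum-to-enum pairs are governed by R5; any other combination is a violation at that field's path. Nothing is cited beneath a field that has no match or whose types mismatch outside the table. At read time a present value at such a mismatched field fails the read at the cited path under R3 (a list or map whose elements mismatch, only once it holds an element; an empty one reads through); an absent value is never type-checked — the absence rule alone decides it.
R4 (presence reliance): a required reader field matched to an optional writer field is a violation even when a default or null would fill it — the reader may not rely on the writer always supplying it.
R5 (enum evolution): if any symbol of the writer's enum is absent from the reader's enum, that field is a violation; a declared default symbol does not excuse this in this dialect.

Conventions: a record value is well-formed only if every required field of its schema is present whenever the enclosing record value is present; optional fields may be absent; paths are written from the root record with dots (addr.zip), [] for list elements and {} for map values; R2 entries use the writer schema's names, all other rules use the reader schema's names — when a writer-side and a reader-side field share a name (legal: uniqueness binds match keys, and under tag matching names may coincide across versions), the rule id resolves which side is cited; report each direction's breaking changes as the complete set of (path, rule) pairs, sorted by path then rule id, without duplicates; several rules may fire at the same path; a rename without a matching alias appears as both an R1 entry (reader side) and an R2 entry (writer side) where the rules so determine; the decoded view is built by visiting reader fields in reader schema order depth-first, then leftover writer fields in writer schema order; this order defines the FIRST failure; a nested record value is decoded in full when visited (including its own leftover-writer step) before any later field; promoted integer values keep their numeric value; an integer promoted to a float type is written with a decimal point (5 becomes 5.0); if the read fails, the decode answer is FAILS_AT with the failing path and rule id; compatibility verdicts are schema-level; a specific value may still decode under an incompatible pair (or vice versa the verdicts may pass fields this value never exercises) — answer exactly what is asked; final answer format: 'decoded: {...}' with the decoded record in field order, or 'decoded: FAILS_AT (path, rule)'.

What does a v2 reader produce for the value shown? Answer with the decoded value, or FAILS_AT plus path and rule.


decoded: {"kind": "BLUE", "blob": null, "latitude": 1.5, "active": false, "owner": null, "archived": true, "nickname": "gamma", "factor": 1.5, "enabled": null}

in Account below, arrows point writer -> reader
decoding the Account value with the v2 reader:
  kind := "BLUE"
  blob := null (absent, optional -> null)
  latitude := 1.5
  active := false (absent -> default)
  owner := null (absent, optional -> null)
  archived := true (absent -> default)
  nickname := "gamma"
  factor := 1.5
  enabled := null (absent, optional -> null)
  => decoded: {"kind": "BLUE", "blob": null, "latitude": 1.5, "active": false, "owner": null, "archived": true, "nickname": "gamma", "factor": 1.5, "enabled": null}
the rest of the Account diff is inert for this question:
  enum Kind (field kind in record Account): symbol GREEN added -> a verdict-level change on Account — the shown value reads the same
  field latitude in record Account: required changed to optional -> a verdict-level change on Account — the shown value reads the same


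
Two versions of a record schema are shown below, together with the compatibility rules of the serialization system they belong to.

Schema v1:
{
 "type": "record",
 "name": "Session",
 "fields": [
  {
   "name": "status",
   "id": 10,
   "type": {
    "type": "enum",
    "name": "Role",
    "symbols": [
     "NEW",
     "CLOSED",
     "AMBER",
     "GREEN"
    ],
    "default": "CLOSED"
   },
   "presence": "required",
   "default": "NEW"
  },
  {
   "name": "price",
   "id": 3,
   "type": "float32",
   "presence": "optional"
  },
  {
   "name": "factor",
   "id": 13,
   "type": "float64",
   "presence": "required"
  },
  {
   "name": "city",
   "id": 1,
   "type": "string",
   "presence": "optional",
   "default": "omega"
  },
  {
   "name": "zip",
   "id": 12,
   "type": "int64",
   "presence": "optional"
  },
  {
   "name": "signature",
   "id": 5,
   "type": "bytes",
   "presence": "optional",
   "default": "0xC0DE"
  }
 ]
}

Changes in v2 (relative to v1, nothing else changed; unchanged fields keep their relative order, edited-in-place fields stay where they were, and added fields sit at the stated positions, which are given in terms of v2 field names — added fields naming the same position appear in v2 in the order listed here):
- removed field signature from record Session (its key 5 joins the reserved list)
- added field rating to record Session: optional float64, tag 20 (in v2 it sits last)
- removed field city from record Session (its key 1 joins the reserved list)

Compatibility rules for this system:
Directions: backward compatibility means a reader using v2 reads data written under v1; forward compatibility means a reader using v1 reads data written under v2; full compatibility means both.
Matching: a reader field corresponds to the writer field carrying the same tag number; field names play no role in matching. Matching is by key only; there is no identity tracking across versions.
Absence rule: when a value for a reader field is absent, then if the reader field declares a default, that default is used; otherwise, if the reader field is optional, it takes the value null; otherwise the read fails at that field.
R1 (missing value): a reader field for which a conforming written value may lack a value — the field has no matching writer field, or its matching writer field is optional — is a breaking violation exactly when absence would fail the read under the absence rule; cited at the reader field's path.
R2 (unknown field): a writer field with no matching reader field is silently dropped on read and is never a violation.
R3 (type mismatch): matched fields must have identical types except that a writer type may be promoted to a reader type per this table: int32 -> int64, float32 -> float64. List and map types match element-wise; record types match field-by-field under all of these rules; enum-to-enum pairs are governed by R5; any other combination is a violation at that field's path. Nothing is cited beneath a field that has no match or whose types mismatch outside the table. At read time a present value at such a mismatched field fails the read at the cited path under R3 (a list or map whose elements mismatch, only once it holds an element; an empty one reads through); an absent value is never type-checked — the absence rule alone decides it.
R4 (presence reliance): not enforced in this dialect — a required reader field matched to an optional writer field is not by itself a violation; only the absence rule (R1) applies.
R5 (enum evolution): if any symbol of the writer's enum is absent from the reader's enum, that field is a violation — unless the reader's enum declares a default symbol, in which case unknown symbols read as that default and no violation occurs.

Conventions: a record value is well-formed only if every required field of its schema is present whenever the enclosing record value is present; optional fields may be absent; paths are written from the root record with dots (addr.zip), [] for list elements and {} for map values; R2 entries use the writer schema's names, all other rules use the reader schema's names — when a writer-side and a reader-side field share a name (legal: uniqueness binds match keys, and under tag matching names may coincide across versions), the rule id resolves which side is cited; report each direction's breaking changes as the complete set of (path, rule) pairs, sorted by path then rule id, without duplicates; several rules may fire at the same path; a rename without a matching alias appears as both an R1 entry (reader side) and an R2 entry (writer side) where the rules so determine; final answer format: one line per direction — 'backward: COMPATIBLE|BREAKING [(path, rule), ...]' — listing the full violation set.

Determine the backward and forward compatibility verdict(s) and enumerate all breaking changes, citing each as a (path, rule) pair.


in Session below, arrows point writer -> reader
backward pass over Session, reader schema v2, writer schema v1:
  Role -> Role, writer required: status aligns to status
  float32 -> float32, writer optional: price aligns to price
  float64 -> float64, writer required: factor aligns to factor
  int64 -> int64, writer optional: zip aligns to zip
  rating has no writer counterpart
  city (writer side), unknown to reader
  signature (writer side), unknown to reader
  => no violations; backward on Session: COMPATIBLE
forward pass over Session, reader schema v1, writer schema v2:
  Role -> Role, writer required: status aligns to status
  float32 -> float32, writer optional: price aligns to price
  float64 -> float64, writer required: factor aligns to factor
  city has no writer counterpart
  int64 -> int64, writer optional: zip aligns to zip
  signature has no writer counterpart
  rating (writer side), unknown to reader
  => no violations; forward on Session: COMPATIBLE

backward: COMPATIBLE []; forward: COMPATIBLE []


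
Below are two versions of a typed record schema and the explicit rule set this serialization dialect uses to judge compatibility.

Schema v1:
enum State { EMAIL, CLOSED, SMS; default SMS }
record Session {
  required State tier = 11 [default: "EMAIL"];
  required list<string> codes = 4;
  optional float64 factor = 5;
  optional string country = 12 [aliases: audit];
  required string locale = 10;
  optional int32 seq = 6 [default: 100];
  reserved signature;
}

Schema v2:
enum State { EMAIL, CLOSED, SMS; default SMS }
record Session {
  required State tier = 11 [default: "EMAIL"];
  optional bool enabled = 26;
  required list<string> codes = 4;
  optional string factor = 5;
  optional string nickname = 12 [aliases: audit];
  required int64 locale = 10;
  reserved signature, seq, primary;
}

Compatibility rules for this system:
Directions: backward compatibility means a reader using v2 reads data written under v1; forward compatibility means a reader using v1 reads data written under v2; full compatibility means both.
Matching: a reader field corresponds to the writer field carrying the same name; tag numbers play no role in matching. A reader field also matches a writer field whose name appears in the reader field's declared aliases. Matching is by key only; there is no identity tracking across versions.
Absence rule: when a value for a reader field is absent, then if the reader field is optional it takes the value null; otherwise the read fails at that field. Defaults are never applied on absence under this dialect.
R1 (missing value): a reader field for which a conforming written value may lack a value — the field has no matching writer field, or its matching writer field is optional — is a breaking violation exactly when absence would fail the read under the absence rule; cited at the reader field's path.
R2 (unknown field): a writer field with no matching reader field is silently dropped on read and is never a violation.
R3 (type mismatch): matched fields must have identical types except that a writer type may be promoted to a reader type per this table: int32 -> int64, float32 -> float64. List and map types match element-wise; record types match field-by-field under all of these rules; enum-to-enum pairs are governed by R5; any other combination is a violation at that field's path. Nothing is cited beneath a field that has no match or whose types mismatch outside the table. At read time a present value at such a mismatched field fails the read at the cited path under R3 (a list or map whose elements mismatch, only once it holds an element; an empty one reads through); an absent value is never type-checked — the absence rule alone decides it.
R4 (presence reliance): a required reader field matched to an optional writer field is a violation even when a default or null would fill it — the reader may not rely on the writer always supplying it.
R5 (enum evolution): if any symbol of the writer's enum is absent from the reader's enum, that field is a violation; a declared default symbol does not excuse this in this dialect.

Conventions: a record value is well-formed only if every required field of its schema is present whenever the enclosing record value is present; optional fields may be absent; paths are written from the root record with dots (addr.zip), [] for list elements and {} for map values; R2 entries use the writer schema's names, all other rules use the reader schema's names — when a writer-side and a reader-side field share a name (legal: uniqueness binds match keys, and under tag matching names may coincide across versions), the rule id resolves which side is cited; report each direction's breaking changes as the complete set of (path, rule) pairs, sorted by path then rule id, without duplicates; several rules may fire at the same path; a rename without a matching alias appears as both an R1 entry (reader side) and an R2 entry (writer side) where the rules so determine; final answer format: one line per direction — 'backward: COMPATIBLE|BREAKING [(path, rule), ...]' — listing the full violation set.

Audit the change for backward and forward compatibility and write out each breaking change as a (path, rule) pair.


the writer's type comes first in each Session pair
backward pass over Session, reader schema v2, writer schema v1:
  tier <- tier (State -> State, writer required)
  no writer field matches reader enabled
  codes <- codes (list<string> -> list<string>, writer required)
  factor <- factor (float64 -> string, writer optional)
  no writer field matches reader nickname
  locale <- locale (string -> int64, writer required)
  country (writer side), unknown to reader
  seq (writer side), unknown to reader
  R3 fires at factor
  R3 fires at locale
  backward on Session therefore BREAKING (2)
forward pass over Session, reader schema v1, writer schema v2:
  tier <- tier (State -> State, writer required)
  codes <- codes (list<string> -> list<string>, writer required)
  factor <- factor (string -> float64, writer optional)
  no writer field matches reader country
  locale <- locale (int64 -> string, writer required)
  no writer field matches reader seq
  enabled (writer side), unknown to reader
  nickname (writer side), unknown to reader
  R3 fires at factor
  R3 fires at locale
  forward on Session therefore BREAKING (2)

backward: BREAKING [(factor, R3), (locale, R3)]; forward: BREAKING [(factor, R3), (locale, R3)]


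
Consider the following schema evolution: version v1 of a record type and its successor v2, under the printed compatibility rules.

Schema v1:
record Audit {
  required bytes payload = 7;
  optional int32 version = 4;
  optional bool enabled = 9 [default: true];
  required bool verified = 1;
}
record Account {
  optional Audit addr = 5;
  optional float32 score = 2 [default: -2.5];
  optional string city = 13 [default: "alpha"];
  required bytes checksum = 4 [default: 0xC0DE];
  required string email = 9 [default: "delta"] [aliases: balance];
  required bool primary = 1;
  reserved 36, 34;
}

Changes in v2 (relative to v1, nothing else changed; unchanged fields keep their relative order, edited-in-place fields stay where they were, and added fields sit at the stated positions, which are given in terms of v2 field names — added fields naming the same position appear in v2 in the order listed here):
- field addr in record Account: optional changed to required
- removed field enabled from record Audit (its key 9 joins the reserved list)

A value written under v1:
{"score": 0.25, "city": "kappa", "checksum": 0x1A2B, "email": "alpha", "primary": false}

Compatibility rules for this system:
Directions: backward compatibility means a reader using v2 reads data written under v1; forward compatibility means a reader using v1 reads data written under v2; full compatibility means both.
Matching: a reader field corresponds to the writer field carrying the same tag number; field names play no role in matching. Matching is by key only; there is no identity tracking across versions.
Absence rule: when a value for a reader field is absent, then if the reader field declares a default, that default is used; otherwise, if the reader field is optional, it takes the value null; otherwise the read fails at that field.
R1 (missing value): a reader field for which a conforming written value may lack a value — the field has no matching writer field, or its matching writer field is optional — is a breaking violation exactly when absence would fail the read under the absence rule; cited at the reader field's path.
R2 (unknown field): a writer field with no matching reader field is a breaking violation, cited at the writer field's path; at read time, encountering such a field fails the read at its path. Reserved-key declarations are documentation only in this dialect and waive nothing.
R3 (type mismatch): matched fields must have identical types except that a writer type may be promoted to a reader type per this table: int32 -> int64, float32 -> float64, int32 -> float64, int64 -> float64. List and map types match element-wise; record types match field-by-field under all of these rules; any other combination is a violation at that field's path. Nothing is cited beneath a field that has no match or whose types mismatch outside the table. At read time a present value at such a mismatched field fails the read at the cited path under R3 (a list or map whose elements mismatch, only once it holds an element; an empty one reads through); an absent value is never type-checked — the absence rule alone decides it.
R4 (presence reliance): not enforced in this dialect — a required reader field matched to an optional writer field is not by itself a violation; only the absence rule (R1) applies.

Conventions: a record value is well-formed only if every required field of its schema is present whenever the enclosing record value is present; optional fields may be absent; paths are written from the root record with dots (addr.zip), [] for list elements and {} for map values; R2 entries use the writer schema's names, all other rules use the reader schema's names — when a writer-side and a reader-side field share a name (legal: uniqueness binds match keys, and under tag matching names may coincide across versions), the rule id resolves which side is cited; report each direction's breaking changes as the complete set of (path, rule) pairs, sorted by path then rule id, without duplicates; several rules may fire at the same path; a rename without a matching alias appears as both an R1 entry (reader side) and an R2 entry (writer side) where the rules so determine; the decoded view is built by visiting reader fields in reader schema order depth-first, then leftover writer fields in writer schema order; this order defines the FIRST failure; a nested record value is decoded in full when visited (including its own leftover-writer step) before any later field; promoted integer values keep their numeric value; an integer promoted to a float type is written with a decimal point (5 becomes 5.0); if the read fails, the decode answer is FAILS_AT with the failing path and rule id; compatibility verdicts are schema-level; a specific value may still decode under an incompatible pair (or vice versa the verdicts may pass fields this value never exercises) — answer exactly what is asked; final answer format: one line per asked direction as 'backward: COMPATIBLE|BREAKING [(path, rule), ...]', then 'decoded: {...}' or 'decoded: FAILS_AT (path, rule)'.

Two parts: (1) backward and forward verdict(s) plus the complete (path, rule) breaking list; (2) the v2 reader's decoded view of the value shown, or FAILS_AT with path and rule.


each type pair in Account: writer, then reader
backward pass over Account, reader schema v2, writer schema v1:
  Audit -> Audit, writer optional: addr aligns to addr
  float32 -> float32, writer optional: score aligns to score
  string -> string, writer optional: city aligns to city
  bytes -> bytes, writer required: checksum aligns to checksum
  string -> string, writer required: email aligns to email
  bool -> bool, writer required: primary aligns to primary
  bytes -> bytes, writer required: addr.payload aligns to addr.payload
  int32 -> int32, writer optional: addr.version aligns to addr.version
  bool -> bool, writer required: addr.verified aligns to addr.verified
  writer addr.enabled: unknown to reader
  R1 fires at addr
  R2 fires at addr.enabled
  => 2 violation(s): backward is BREAKING for Account
forward pass over Account, reader schema v1, writer schema v2:
  Audit -> Audit, writer required: addr aligns to addr
  float32 -> float32, writer optional: score aligns to score
  string -> string, writer optional: city aligns to city
  bytes -> bytes, writer required: checksum aligns to checksum
  string -> string, writer required: email aligns to email
  bool -> bool, writer required: primary aligns to primary
  bytes -> bytes, writer required: addr.payload aligns to addr.payload
  int32 -> int32, writer optional: addr.version aligns to addr.version
  addr.enabled has no writer counterpart
  bool -> bool, writer required: addr.verified aligns to addr.verified
  => no violations; forward on Account: COMPATIBLE
decode (reader v2):
  read fails at addr under R1 (no fill)
  => FAILS_AT (addr, R1)

backward: BREAKING [(addr, R1), (addr.enabled, R2)]; forward: COMPATIBLE []; decoded: FAILS_AT (addr, R1)


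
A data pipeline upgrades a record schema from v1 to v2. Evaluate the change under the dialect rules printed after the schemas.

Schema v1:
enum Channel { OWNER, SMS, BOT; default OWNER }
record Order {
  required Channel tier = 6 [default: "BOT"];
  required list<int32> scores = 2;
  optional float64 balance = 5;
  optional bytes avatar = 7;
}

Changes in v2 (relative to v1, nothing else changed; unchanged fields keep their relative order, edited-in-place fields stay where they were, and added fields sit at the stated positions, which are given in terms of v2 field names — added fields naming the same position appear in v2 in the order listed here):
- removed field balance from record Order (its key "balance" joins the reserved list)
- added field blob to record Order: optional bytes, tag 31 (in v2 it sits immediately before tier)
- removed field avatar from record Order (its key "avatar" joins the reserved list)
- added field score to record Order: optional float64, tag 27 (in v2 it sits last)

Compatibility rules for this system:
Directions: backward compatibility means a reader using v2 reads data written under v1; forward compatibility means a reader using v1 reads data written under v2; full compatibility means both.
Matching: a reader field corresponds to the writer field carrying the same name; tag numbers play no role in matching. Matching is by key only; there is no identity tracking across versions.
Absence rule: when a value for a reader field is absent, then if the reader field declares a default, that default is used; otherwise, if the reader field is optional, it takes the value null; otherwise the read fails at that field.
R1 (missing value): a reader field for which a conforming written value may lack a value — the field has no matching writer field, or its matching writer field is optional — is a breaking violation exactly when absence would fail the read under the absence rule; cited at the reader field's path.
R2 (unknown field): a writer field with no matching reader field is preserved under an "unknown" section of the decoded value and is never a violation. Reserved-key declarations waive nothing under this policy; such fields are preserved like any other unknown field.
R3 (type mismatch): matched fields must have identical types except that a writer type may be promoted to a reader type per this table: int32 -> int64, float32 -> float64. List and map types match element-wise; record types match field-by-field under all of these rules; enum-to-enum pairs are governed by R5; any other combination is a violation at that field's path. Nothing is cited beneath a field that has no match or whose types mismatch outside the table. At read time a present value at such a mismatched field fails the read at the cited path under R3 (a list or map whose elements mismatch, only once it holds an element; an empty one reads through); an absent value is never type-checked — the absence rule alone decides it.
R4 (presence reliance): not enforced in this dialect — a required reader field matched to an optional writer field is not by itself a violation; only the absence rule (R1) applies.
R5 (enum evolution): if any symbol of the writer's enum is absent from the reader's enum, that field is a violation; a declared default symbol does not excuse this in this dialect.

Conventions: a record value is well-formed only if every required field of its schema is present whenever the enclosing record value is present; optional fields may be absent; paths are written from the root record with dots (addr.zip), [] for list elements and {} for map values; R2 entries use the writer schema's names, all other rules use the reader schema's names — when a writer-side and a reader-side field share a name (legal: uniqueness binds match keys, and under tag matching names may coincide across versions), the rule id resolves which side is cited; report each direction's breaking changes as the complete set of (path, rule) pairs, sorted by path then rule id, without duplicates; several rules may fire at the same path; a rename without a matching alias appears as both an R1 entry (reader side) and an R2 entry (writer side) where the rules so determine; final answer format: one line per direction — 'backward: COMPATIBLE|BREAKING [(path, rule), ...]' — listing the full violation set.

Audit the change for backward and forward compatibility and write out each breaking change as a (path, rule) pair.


in Order below, arrows point writer -> reader
checking backward for Order: reader v2 against writer v1:
  blob has no writer counterpart
  tier <- tier (Channel -> Channel, writer required)
  scores <- scores (list<int32> -> list<int32>, writer required)
  score has no writer counterpart
  leftover writer field: balance
  leftover writer field: avatar
  => backward verdict for Order: COMPATIBLE, no violations
checking forward for Order: reader v1 against writer v2:
  tier <- tier (Channel -> Channel, writer required)
  scores <- scores (list<int32> -> list<int32>, writer required)
  balance has no writer counterpart
  avatar has no writer counterpart
  leftover writer field: blob
  leftover writer field: score
  => forward verdict for Order: COMPATIBLE, no violations

backward: COMPATIBLE []; forward: COMPATIBLE []
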